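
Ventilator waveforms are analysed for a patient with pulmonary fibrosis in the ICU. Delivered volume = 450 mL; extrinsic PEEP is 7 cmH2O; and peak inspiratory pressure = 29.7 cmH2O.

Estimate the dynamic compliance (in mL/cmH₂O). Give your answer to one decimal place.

19.8

Dynamic compliance = Vt / (PIP − PEEP) = 450 / (29.7 − 7) = 450 / 22.7 = 19.824 mL/cmH2O.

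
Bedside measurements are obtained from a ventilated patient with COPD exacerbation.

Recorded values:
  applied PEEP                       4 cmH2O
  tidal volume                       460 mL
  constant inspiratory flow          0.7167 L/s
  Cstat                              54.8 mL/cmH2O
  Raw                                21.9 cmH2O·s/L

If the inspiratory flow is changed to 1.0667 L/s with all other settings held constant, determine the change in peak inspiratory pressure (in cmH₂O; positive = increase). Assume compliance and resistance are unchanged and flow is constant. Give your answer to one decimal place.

PIP = Vt/C + R·V̇ + PEEP (constant-flow equation of motion).
Only the resistive term changes: ΔPIP = R × ΔV̇ = 21.9 × (1.0667 − 0.7167) = 21.9 × 0.35 = 7.665 cmH2O.

7.7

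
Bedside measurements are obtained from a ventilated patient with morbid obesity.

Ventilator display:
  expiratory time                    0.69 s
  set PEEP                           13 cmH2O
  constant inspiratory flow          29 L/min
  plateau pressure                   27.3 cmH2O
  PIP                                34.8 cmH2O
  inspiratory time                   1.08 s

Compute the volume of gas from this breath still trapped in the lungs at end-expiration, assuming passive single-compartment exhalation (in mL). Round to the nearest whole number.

Flow: 29 L/min ÷ 60 = 0.4833 L/s.
Vt = flow × Ti = 0.4833 L/s × 1.08 s × 1000 mL/L = 521.96 mL.
R = (PIP − Pplat)/V̇ = (34.8 − 27.3) / 0.4833 = 7.5/0.4833 = 15.518 cmH2O·s/L.
C = Vt/(Pplat − PEEP) = 521.96 / (27.3 − 13) = 521.96/14.3 = 36.501 mL/cmH2O.
τ = R × C = 15.518 × 0.0365 L/cmH2O = 0.5664 s.
Fraction remaining = e^(−Te/τ) = e^(−0.69/0.5664) = 0.2958.
Trapped volume = 521.96 × 0.2958 = 154.4 mL.

154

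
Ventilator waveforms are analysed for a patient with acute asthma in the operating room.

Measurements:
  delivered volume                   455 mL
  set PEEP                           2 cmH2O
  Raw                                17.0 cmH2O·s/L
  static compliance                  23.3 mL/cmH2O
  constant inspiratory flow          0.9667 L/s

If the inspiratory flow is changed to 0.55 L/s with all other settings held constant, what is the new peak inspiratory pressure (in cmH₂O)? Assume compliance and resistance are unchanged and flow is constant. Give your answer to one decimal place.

PIP = Vt/C + R·V̇ + PEEP (constant-flow equation of motion).
Only the resistive term changes: ΔPIP = R × ΔV̇ = 17.0 × (0.55 − 0.9667) = 17.0 × -0.4167 = -7.084 cmH2O.
Original PIP = 455/23.3 + 17.0×0.9667 + 2 = 37.962 cmH2O; new PIP = 37.962 + (-7.084) = 30.878 cmH2O.

30.9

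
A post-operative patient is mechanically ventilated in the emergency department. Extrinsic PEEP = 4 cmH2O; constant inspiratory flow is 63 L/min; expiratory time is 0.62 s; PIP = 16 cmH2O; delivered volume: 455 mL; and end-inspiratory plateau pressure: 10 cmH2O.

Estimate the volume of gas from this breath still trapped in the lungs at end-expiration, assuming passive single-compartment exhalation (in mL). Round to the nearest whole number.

Flow: 63 L/min ÷ 60 = 1.05 L/s.
R = (PIP − Pplat)/V̇ = (16 − 10) / 1.05 = 6.0/1.05 = 5.714 cmH2O·s/L.
C = Vt/(Pplat − PEEP) = 455.0 / (10 − 4) = 455.0/6.0 = 75.833 mL/cmH2O.
τ = R × C = 5.714 × 0.07583 L/cmH2O = 0.4333 s.
Fraction remaining = e^(−Te/τ) = e^(−0.62/0.4333) = 0.2391.
Trapped volume = 455.0 × 0.2391 = 108.79 mL.

109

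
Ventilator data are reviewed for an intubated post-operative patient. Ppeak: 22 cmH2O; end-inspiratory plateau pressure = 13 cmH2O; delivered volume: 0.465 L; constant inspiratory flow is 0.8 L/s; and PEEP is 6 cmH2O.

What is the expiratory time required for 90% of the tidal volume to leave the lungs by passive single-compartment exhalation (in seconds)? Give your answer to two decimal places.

1.72

R = (PIP − Pplat)/V̇ = (22 − 13) / 0.8 = 9.0/0.8 = 11.25 cmH2O·s/L.
C = Vt/(Pplat − PEEP) = 465.0 / (13 − 6) = 465.0/7.0 = 66.429 mL/cmH2O.
τ = R × C = 11.25 × 0.06643 L/cmH2O = 0.7473 s.
t = −τ·ln(1 − 0.90) = −0.7473·ln(0.1) = 1.721 s.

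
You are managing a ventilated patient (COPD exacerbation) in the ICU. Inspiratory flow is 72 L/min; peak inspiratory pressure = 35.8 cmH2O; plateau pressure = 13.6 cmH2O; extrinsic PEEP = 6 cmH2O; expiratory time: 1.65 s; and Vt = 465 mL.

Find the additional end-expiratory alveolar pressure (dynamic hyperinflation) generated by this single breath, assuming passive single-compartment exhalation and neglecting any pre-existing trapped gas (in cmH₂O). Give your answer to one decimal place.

Flow: 72 L/min ÷ 60 = 1.2 L/s.
R = (PIP − Pplat)/V̇ = (35.8 − 13.6) / 1.2 = 22.2/1.2 = 18.5 cmH2O·s/L.
C = Vt/(Pplat − PEEP) = 465.0 / (13.6 − 6) = 465.0/7.6 = 61.184 mL/cmH2O.
τ = R × C = 18.5 × 0.06118 L/cmH2O = 1.132 s.
Fraction remaining = e^(−Te/τ) = e^(−1.65/1.132) = 0.2328; trapped volume = 465.0 × 0.2328 = 108.25 mL.
Additional alveolar pressure from trapping ≈ V_trapped / C = 108.25 / 61.184 = 1.769 cmH2O.

1.8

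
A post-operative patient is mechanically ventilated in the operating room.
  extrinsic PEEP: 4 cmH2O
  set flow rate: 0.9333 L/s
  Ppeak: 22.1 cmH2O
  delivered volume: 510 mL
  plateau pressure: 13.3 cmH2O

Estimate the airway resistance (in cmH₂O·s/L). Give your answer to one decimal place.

9.4

Raw = (PIP − Pplat) / flow = (22.1 − 13.3) / 0.9333 = 8.8 / 0.9333 = 9.429 cmH2O·s/L.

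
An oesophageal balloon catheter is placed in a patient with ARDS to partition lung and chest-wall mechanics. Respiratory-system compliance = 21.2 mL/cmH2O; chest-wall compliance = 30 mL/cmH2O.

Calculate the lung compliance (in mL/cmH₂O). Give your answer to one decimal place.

1/CL = 1/Crs − 1/Ccw.
1/CL = 1/21.2 − 1/30 = 0.01384.
CL = 72.254 mL/cmH2O.

72.3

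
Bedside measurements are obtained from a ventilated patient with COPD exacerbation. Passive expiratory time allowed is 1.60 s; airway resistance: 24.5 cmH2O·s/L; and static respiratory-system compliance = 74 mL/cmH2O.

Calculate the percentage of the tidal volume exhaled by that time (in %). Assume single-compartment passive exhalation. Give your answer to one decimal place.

58.6

τ = R × C = 24.5 × 74 mL/cmH2O = 24.5 × 0.074 L/cmH2O = 1.813 s.
Passive exhalation: V(t)/V₀ = e^(−t/τ) = e^(−1.60/1.813) = 0.4137.
Fraction exhaled = 1 − 0.4137 = 0.5863 → 58.63%.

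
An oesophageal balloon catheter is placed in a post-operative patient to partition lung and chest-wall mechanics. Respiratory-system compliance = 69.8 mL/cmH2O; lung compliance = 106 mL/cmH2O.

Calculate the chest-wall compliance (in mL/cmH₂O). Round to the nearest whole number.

1/Ccw = 1/Crs − 1/CL.
1/Ccw = 1/69.8 − 1/106 = 0.004893.
Ccw = 204.37 mL/cmH2O.

204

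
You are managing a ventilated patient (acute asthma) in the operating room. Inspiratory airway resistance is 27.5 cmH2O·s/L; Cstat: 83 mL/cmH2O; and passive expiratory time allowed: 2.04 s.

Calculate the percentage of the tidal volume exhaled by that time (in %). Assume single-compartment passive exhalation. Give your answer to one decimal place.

59.1

τ = R × C = 27.5 × 83 mL/cmH2O = 27.5 × 0.083 L/cmH2O = 2.283 s.
Passive exhalation: V(t)/V₀ = e^(−t/τ) = e^(−2.04/2.283) = 0.4092.
Fraction exhaled = 1 − 0.4092 = 0.5908 → 59.08%.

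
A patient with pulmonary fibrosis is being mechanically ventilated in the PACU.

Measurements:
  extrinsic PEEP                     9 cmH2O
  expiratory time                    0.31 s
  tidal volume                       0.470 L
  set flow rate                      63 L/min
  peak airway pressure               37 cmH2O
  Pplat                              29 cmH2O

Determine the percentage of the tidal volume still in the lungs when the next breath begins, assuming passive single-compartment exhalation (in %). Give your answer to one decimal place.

17.7

Flow: 63 L/min ÷ 60 = 1.05 L/s.
R = (PIP − Pplat)/V̇ = (37 − 29) / 1.05 = 8.0/1.05 = 7.619 cmH2O·s/L.
C = Vt/(Pplat − PEEP) = 470.0 / (29 − 9) = 470.0/20.0 = 23.5 mL/cmH2O.
τ = R × C = 7.619 × 0.0235 L/cmH2O = 0.179 s.
Fraction remaining at end-expiration = e^(−Te/τ) = e^(−0.31/0.179) = 0.177 → 17.7%.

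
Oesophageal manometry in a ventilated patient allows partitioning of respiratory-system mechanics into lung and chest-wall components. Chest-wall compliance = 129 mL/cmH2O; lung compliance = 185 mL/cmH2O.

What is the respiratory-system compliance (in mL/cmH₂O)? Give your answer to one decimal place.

76.0

Lung and chest wall are elastances in series: 1/Crs = 1/CL + 1/Ccw.
1/Crs = 1/185 + 1/129 = 0.01316.
Crs = 75.988 mL/cmH2O.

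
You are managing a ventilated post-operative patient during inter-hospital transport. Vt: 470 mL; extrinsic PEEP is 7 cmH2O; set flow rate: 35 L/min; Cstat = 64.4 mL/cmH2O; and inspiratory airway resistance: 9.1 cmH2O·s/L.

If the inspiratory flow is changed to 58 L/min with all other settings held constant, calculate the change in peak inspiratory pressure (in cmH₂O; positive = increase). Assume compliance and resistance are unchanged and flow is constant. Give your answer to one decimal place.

3.5

Flow: 35 L/min ÷ 60 = 0.5833 L/s.
New flow: 58 L/min ÷ 60 = 0.9667 L/s.
PIP = Vt/C + R·V̇ + PEEP (constant-flow equation of motion).
Only the resistive term changes: ΔPIP = R × ΔV̇ = 9.1 × (0.9667 − 0.5833) = 9.1 × 0.3834 = 3.489 cmH2O.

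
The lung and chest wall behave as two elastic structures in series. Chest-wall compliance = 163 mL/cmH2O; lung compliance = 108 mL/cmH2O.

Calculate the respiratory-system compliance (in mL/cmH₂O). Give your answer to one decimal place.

Lung and chest wall are elastances in series: 1/Crs = 1/CL + 1/Ccw.
1/Crs = 1/108 + 1/163 = 0.01539.
Crs = 64.977 mL/cmH2O.

65.0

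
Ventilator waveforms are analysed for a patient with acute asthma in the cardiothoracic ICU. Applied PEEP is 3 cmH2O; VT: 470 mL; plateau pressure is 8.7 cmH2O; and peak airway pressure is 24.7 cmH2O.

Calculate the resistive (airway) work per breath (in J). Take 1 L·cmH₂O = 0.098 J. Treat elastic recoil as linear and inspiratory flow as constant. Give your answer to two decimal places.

With constant inspiratory flow the resistive pressure is constant at PIP − Pplat = 24.7 − 8.7 = 16.0 cmH2O, so resistive work = 16.0 × 0.470 = 7.52 L·cmH2O.
× 0.098 J/(L·cmH2O) → 0.737 J.

0.74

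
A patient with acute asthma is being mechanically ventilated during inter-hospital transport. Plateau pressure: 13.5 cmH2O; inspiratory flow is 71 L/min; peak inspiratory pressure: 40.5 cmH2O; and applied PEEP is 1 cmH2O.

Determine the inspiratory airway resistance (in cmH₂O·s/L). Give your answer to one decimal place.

22.8

Flow: 71 L/min ÷ 60 = 1.1833 L/s.
Raw = (PIP − Pplat) / flow = (40.5 − 13.5) / 1.1833 = 27.0 / 1.1833 = 22.818 cmH2O·s/L.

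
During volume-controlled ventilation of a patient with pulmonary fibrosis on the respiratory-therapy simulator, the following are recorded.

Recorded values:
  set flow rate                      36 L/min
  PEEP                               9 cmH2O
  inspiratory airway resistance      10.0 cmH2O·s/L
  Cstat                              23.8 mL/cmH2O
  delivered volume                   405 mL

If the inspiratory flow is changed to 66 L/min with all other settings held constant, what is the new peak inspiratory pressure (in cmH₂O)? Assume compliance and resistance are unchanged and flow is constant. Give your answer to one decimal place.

37.0

Flow: 36 L/min ÷ 60 = 0.6 L/s.
New flow: 66 L/min ÷ 60 = 1.1 L/s.
PIP = Vt/C + R·V̇ + PEEP (constant-flow equation of motion).
Only the resistive term changes: ΔPIP = R × ΔV̇ = 10.0 × (1.1 − 0.6) = 10.0 × 0.5 = 5.0 cmH2O.
Original PIP = 405/23.8 + 10.0×0.6 + 9 = 32.017 cmH2O; new PIP = 32.017 + (5.0) = 37.017 cmH2O.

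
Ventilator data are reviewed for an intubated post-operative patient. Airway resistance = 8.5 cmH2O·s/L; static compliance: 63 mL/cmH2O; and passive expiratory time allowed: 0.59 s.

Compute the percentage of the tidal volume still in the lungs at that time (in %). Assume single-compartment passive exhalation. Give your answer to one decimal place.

33.2

τ = R × C = 8.5 × 63 mL/cmH2O = 8.5 × 0.063 L/cmH2O = 0.5355 s.
Passive exhalation: V(t)/V₀ = e^(−t/τ) = e^(−0.59/0.5355) = 0.3323.
Fraction remaining = 0.3323 → 33.23%.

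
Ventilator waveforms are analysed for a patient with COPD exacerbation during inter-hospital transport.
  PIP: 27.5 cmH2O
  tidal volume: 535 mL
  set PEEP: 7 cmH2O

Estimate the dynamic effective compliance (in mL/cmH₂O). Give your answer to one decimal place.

Dynamic compliance = Vt / (PIP − PEEP) = 535 / (27.5 − 7) = 535 / 20.5 = 26.098 mL/cmH2O.

26.1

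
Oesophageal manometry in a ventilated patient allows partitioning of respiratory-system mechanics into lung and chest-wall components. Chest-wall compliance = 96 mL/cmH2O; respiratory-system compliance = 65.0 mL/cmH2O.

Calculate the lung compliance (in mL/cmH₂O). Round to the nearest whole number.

201

1/CL = 1/Crs − 1/Ccw.
1/CL = 1/65.0 − 1/96 = 0.004968.
CL = 201.29 mL/cmH2O.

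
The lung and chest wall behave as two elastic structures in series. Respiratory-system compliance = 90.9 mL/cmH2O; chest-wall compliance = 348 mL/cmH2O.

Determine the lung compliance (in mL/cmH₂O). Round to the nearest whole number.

1/CL = 1/Crs − 1/Ccw.
1/CL = 1/90.9 − 1/348 = 0.008128.
CL = 123.03 mL/cmH2O.

123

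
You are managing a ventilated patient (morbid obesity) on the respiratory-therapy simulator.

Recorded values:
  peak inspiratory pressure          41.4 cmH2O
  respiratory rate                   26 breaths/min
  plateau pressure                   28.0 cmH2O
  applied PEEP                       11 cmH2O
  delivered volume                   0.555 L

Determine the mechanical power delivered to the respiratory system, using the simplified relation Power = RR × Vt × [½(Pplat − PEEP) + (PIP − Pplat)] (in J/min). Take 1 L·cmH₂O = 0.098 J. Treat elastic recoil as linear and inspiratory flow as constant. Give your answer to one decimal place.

Per-breath work = Vt × [½(Pplat−PEEP) + (PIP−Pplat)] = 0.555 × [0.5×17.0 + 13.4] = 0.555 × 21.9 = 12.155 L·cmH2O.
Power = 26 × 12.155 = 316.03 L·cmH2O/min.
× 0.098 J/(L·cmH2O) → 30.971 J/min.

31.0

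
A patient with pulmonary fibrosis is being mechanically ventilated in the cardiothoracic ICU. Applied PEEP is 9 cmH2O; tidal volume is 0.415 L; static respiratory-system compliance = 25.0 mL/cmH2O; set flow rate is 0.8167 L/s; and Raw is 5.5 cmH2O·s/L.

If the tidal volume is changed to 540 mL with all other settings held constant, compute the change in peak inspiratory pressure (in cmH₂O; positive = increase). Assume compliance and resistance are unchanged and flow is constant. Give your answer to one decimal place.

PIP = Vt/C + R·V̇ + PEEP (constant-flow equation of motion).
Only the elastic term changes: ΔPIP = ΔVt / C = (540 − 415) / 25.0 = 5.0 cmH2O.

5.0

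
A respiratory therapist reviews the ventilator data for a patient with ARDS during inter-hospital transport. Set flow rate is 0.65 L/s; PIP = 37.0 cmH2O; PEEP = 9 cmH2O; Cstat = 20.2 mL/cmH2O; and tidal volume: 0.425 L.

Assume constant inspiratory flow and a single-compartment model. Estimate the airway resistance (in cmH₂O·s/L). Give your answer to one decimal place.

10.7

Equation of motion (constant flow): PIP = Vt/C + R·V̇ + PEEP.
R·V̇ = PIP − Vt/C − PEEP = 37.0 − 425/20.2 − 9 = 37.0 − 21.04 − 9 = 6.96 cmH2O.
R = 6.96 / 0.65 = 10.708 cmH2O·s/L.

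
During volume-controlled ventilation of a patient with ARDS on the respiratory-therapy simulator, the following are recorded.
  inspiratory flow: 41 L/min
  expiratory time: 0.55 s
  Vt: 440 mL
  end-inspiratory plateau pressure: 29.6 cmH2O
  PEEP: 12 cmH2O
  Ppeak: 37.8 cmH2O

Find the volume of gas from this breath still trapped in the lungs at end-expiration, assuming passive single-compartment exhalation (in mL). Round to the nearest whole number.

Flow: 41 L/min ÷ 60 = 0.6833 L/s.
R = (PIP − Pplat)/V̇ = (37.8 − 29.6) / 0.6833 = 8.2/0.6833 = 12.001 cmH2O·s/L.
C = Vt/(Pplat − PEEP) = 440.0 / (29.6 − 12) = 440.0/17.6 = 25.0 mL/cmH2O.
τ = R × C = 12.001 × 0.025 L/cmH2O = 0.3 s.
Fraction remaining = e^(−Te/τ) = e^(−0.55/0.3) = 0.1599.
Trapped volume = 440.0 × 0.1599 = 70.356 mL.

70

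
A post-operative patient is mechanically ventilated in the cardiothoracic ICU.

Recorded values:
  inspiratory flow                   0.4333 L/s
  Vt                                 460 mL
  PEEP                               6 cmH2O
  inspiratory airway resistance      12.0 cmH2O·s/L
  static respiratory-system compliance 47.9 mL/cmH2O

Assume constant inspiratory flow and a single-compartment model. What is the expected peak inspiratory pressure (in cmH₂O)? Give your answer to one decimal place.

Equation of motion (constant flow): PIP = Vt/C + R·V̇ + PEEP.
PIP = 460/47.9 + 12.0×0.4333 + 6 = 9.603 + 5.2 + 6 = 20.803 cmH2O.

20.8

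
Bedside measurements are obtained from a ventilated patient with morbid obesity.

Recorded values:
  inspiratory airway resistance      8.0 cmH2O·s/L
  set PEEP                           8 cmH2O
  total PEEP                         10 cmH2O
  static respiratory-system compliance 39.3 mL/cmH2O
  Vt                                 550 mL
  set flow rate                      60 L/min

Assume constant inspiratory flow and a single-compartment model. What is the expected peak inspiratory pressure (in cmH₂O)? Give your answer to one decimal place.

32.0

Flow: 60 L/min ÷ 60 = 1 L/s.
Total PEEP = 10 cmH2O (set 8 + intrinsic 2); this is the baseline alveolar pressure.
Equation of motion (constant flow): PIP = Vt/C + R·V̇ + PEEP.
PIP = 550/39.3 + 8.0×1 + 10 = 13.995 + 8.0 + 10 = 31.995 cmH2O.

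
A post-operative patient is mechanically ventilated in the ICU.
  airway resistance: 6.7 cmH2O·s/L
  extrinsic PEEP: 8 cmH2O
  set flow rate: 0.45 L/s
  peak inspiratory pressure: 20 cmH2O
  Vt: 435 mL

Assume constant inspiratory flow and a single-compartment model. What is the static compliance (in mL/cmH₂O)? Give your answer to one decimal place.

48.4

Equation of motion (constant flow): PIP = Vt/C + R·V̇ + PEEP.
Vt/C = PIP − R·V̇ − PEEP = 20 − 6.7×0.45 − 8 = 20 − 3.015 − 8 = 8.985 cmH2O.
C = Vt / 8.985 = 435 / 8.985 = 48.414 mL/cmH2O.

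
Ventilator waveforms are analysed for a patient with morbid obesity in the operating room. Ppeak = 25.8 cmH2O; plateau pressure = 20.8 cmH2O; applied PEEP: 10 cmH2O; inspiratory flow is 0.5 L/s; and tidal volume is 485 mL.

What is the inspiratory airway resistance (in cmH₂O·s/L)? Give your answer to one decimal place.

10.0

Raw = (PIP − Pplat) / flow = (25.8 − 20.8) / 0.5 = 5.0 / 0.5 = 10.0 cmH2O·s/L.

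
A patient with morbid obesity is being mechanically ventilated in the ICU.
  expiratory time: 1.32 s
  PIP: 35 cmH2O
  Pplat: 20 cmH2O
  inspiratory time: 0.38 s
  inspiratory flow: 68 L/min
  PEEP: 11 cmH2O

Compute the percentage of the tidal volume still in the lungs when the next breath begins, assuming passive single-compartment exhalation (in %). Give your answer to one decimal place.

12.4

Flow: 68 L/min ÷ 60 = 1.1333 L/s.
Vt = flow × Ti = 1.1333 L/s × 0.38 s × 1000 mL/L = 430.65 mL.
R = (PIP − Pplat)/V̇ = (35 − 20) / 1.1333 = 15.0/1.1333 = 13.236 cmH2O·s/L.
C = Vt/(Pplat − PEEP) = 430.65 / (20 − 11) = 430.65/9.0 = 47.85 mL/cmH2O.
τ = R × C = 13.236 × 0.04785 L/cmH2O = 0.6333 s.
Fraction remaining at end-expiration = e^(−Te/τ) = e^(−1.32/0.6333) = 0.1244 → 12.44%.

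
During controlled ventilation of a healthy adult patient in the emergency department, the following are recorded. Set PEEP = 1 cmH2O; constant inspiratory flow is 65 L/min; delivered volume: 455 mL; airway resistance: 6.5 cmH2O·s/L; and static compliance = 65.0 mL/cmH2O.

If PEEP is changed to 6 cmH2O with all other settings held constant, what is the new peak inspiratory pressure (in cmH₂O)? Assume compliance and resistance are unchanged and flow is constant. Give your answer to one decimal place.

Flow: 65 L/min ÷ 60 = 1.0833 L/s.
PIP = Vt/C + R·V̇ + PEEP (constant-flow equation of motion).
Only the baseline term changes: ΔPIP = ΔPEEP = 6 − 1 = 5.0 cmH2O.
Original PIP = 455/65.0 + 6.5×1.0833 + 1 = 15.041 cmH2O; new PIP = 15.041 + (5.0) = 20.041 cmH2O.

20.0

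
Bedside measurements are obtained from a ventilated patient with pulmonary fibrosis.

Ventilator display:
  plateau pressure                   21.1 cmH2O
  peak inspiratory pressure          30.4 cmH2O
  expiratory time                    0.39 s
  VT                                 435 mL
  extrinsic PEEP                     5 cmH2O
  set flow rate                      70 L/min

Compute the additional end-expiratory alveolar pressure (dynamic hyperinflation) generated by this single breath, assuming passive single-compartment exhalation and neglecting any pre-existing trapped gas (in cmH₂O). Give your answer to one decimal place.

Flow: 70 L/min ÷ 60 = 1.1667 L/s.
R = (PIP − Pplat)/V̇ = (30.4 − 21.1) / 1.1667 = 9.3/1.1667 = 7.971 cmH2O·s/L.
C = Vt/(Pplat − PEEP) = 435.0 / (21.1 − 5) = 435.0/16.1 = 27.019 mL/cmH2O.
τ = R × C = 7.971 × 0.02702 L/cmH2O = 0.2154 s.
Fraction remaining = e^(−Te/τ) = e^(−0.39/0.2154) = 0.1636; trapped volume = 435.0 × 0.1636 = 71.166 mL.
Additional alveolar pressure from trapping ≈ V_trapped / C = 71.166 / 27.019 = 2.634 cmH2O.

2.6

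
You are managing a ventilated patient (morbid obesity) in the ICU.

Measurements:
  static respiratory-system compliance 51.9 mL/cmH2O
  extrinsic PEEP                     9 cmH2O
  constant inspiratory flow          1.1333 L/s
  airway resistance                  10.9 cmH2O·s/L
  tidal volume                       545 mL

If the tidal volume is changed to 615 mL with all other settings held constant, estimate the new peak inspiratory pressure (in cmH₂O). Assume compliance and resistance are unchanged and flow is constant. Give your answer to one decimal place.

33.2

PIP = Vt/C + R·V̇ + PEEP (constant-flow equation of motion).
Only the elastic term changes: ΔPIP = ΔVt / C = (615 − 545) / 51.9 = 1.349 cmH2O.
Original PIP = 545/51.9 + 10.9×1.1333 + 9 = 31.854 cmH2O; new PIP = 31.854 + (1.349) = 33.203 cmH2O.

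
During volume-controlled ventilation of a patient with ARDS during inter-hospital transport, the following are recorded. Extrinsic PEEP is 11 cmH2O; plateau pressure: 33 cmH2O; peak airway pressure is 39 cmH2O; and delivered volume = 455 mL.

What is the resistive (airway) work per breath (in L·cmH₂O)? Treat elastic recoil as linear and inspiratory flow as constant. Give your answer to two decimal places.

With constant inspiratory flow the resistive pressure is constant at PIP − Pplat = 39 − 33 = 6.0 cmH2O, so resistive work = 6.0 × 0.455 = 2.73 L·cmH2O.

2.73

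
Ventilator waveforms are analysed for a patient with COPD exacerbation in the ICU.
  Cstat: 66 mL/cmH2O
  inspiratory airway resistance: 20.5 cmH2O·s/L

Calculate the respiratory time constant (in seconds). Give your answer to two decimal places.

1.35

τ = R × C = 20.5 × 66 mL/cmH2O = 20.5 × 0.066 L/cmH2O = 1.353 s.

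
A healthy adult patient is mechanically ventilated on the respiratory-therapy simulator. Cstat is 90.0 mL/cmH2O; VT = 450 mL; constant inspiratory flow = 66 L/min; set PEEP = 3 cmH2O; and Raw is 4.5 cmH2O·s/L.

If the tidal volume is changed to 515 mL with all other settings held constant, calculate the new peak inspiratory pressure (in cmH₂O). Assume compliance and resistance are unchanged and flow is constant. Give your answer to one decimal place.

13.7

Flow: 66 L/min ÷ 60 = 1.1 L/s.
PIP = Vt/C + R·V̇ + PEEP (constant-flow equation of motion).
Only the elastic term changes: ΔPIP = ΔVt / C = (515 − 450) / 90.0 = 0.7222 cmH2O.
Original PIP = 450/90.0 + 4.5×1.1 + 3 = 12.95 cmH2O; new PIP = 12.95 + (0.7222) = 13.672 cmH2O.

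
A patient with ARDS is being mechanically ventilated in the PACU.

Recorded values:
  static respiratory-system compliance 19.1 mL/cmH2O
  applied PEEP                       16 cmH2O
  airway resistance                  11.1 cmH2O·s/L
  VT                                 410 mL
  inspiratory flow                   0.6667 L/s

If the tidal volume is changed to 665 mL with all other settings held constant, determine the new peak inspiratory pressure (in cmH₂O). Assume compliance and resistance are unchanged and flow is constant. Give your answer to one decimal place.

58.2

PIP = Vt/C + R·V̇ + PEEP (constant-flow equation of motion).
Only the elastic term changes: ΔPIP = ΔVt / C = (665 − 410) / 19.1 = 13.351 cmH2O.
Original PIP = 410/19.1 + 11.1×0.6667 + 16 = 44.866 cmH2O; new PIP = 44.866 + (13.351) = 58.217 cmH2O.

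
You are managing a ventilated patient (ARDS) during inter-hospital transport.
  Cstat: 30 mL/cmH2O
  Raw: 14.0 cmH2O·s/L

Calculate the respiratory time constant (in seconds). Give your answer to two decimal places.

0.42

τ = R × C = 14.0 × 30 mL/cmH2O = 14.0 × 0.030 L/cmH2O = 0.42 s.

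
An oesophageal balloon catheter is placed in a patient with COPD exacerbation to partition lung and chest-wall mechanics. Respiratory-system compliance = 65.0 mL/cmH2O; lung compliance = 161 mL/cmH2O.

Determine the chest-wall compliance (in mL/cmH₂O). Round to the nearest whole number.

1/Ccw = 1/Crs − 1/CL.
1/Ccw = 1/65.0 − 1/161 = 0.009173.
Ccw = 109.02 mL/cmH2O.

109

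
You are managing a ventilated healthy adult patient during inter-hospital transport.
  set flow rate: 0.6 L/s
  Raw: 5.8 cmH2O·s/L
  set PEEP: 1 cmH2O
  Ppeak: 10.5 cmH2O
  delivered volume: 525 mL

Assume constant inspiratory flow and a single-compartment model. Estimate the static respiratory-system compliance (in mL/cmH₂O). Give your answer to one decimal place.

87.2

Equation of motion (constant flow): PIP = Vt/C + R·V̇ + PEEP.
Vt/C = PIP − R·V̇ − PEEP = 10.5 − 5.8×0.6 − 1 = 10.5 − 3.48 − 1 = 6.02 cmH2O.
C = Vt / 6.02 = 525 / 6.02 = 87.209 mL/cmH2O.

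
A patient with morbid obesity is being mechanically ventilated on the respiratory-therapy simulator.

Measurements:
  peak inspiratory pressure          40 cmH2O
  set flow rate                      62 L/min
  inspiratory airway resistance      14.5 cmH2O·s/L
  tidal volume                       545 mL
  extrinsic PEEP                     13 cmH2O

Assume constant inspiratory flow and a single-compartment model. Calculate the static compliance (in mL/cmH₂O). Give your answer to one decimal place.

45.4

Flow: 62 L/min ÷ 60 = 1.0333 L/s.
Equation of motion (constant flow): PIP = Vt/C + R·V̇ + PEEP.
Vt/C = PIP − R·V̇ − PEEP = 40 − 14.5×1.0333 − 13 = 40 − 14.983 − 13 = 12.017 cmH2O.
C = Vt / 12.017 = 545 / 12.017 = 45.352 mL/cmH2O.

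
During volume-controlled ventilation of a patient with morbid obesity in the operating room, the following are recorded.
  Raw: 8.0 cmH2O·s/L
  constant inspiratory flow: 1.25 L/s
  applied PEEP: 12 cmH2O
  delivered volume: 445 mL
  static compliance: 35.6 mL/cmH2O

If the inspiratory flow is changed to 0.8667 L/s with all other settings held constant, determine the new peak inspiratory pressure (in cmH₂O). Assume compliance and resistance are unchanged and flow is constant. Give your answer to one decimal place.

PIP = Vt/C + R·V̇ + PEEP (constant-flow equation of motion).
Only the resistive term changes: ΔPIP = R × ΔV̇ = 8.0 × (0.8667 − 1.25) = 8.0 × -0.3833 = -3.066 cmH2O.
Original PIP = 445/35.6 + 8.0×1.25 + 12 = 34.5 cmH2O; new PIP = 34.5 + (-3.066) = 31.434 cmH2O.

31.4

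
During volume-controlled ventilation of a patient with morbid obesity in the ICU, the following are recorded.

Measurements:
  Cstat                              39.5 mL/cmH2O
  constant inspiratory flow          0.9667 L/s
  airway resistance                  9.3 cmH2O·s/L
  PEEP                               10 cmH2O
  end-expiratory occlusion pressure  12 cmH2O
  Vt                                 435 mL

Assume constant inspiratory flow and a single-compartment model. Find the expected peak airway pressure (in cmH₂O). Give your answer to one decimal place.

32.0

Total PEEP = 12 cmH2O (set 10 + intrinsic 2); this is the baseline alveolar pressure.
Equation of motion (constant flow): PIP = Vt/C + R·V̇ + PEEP.
PIP = 435/39.5 + 9.3×0.9667 + 12 = 11.013 + 8.99 + 12 = 32.003 cmH2O.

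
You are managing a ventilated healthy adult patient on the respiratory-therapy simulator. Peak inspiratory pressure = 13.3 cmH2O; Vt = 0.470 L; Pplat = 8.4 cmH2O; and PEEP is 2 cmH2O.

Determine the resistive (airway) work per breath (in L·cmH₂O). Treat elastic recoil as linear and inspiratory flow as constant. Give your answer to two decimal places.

With constant inspiratory flow the resistive pressure is constant at PIP − Pplat = 13.3 − 8.4 = 4.9 cmH2O, so resistive work = 4.9 × 0.470 = 2.303 L·cmH2O.

2.30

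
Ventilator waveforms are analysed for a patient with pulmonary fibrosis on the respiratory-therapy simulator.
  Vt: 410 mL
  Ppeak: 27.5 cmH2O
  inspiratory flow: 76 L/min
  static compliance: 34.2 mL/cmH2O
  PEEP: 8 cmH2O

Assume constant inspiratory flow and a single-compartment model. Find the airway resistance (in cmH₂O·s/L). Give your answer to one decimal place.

5.9

Flow: 76 L/min ÷ 60 = 1.2667 L/s.
Equation of motion (constant flow): PIP = Vt/C + R·V̇ + PEEP.
R·V̇ = PIP − Vt/C − PEEP = 27.5 − 410/34.2 − 8 = 27.5 − 11.988 − 8 = 7.512 cmH2O.
R = 7.512 / 1.2667 = 5.93 cmH2O·s/L.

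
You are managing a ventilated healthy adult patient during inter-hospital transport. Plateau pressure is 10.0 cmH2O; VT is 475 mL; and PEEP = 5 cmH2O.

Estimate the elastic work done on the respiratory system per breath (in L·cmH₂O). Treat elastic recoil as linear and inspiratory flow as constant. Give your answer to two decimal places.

1.19

Elastic work ≈ ½ × (Pplat − PEEP) × Vt = 0.5 × (10.0 − 5) × 0.475 L = 0.5 × 5.0 × 0.475 = 1.188 L·cmH2O.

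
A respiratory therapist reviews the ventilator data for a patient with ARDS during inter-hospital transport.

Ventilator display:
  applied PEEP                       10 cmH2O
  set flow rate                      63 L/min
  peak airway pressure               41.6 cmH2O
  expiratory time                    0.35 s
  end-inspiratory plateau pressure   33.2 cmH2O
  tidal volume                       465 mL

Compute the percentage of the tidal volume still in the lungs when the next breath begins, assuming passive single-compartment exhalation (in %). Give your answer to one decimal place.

Flow: 63 L/min ÷ 60 = 1.05 L/s.
R = (PIP − Pplat)/V̇ = (41.6 − 33.2) / 1.05 = 8.4/1.05 = 8.0 cmH2O·s/L.
C = Vt/(Pplat − PEEP) = 465.0 / (33.2 − 10) = 465.0/23.2 = 20.043 mL/cmH2O.
τ = R × C = 8.0 × 0.02004 L/cmH2O = 0.1603 s.
Fraction remaining at end-expiration = e^(−Te/τ) = e^(−0.35/0.1603) = 0.1127 → 11.27%.

11.3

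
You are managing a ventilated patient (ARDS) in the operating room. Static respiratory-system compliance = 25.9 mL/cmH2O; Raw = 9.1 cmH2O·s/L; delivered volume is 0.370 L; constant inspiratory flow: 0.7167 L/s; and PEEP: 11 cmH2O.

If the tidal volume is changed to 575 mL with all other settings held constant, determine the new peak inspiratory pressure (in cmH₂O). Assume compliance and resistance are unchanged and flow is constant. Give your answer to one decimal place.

PIP = Vt/C + R·V̇ + PEEP (constant-flow equation of motion).
Only the elastic term changes: ΔPIP = ΔVt / C = (575 − 370) / 25.9 = 7.915 cmH2O.
Original PIP = 370/25.9 + 9.1×0.7167 + 11 = 31.808 cmH2O; new PIP = 31.808 + (7.915) = 39.723 cmH2O.

39.7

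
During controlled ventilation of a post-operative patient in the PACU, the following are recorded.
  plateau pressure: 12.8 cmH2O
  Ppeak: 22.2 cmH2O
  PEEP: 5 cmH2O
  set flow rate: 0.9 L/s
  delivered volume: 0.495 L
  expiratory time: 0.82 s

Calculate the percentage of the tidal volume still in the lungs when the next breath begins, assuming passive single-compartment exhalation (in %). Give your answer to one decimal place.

R = (PIP − Pplat)/V̇ = (22.2 − 12.8) / 0.9 = 9.4/0.9 = 10.444 cmH2O·s/L.
C = Vt/(Pplat − PEEP) = 495.0 / (12.8 − 5) = 495.0/7.8 = 63.462 mL/cmH2O.
τ = R × C = 10.444 × 0.06346 L/cmH2O = 0.6628 s.
Fraction remaining at end-expiration = e^(−Te/τ) = e^(−0.82/0.6628) = 0.2902 → 29.02%.

29.0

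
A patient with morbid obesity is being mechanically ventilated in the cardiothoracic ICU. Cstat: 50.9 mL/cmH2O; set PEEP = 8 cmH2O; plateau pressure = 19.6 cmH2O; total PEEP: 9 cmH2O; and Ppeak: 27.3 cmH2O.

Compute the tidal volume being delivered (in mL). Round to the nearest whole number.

End-expiratory occlusion gives total PEEP = 9 cmH2O (intrinsic PEEP = 9 − 8 = 1). Use total PEEP for the elastic gradient.
Vt = Cstat × (Pplat − PEEPtotal) = 50.9 × (19.6 − 9) = 50.9 × 10.6 = 539.54 mL.

540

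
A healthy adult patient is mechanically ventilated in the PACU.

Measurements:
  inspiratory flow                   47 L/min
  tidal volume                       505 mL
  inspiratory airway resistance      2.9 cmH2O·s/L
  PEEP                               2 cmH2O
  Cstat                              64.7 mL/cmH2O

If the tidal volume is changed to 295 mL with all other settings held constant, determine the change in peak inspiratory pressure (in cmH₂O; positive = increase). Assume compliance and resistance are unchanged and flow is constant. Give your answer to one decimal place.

-3.2

PIP = Vt/C + R·V̇ + PEEP (constant-flow equation of motion).
Only the elastic term changes: ΔPIP = ΔVt / C = (295 − 505) / 64.7 = -3.246 cmH2O.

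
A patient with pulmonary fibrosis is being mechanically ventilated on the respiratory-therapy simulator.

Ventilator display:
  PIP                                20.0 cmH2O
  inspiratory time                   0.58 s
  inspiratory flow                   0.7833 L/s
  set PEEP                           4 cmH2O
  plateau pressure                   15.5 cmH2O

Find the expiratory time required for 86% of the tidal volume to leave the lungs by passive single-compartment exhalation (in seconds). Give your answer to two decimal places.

0.45

Vt = flow × Ti = 0.7833 L/s × 0.58 s × 1000 mL/L = 454.31 mL.
R = (PIP − Pplat)/V̇ = (20.0 − 15.5) / 0.7833 = 4.5/0.7833 = 5.745 cmH2O·s/L.
C = Vt/(Pplat − PEEP) = 454.31 / (15.5 − 4) = 454.31/11.5 = 39.505 mL/cmH2O.
τ = R × C = 5.745 × 0.03951 L/cmH2O = 0.227 s.
t = −τ·ln(1 − 0.86) = −0.227·ln(0.14) = 0.4463 s.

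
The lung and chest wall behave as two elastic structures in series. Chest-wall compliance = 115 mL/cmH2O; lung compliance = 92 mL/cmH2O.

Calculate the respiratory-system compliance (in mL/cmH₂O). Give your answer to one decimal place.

Lung and chest wall are elastances in series: 1/Crs = 1/CL + 1/Ccw.
1/Crs = 1/92 + 1/115 = 0.01957.
Crs = 51.099 mL/cmH2O.

51.1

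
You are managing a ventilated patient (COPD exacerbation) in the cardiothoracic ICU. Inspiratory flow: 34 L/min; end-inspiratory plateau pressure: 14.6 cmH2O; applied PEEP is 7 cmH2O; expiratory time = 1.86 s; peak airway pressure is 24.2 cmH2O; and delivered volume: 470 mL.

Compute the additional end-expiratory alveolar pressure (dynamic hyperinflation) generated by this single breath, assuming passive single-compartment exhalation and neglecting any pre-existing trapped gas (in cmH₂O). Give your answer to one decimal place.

1.3

Flow: 34 L/min ÷ 60 = 0.5667 L/s.
R = (PIP − Pplat)/V̇ = (24.2 − 14.6) / 0.5667 = 9.6/0.5667 = 16.94 cmH2O·s/L.
C = Vt/(Pplat − PEEP) = 470.0 / (14.6 − 7) = 470.0/7.6 = 61.842 mL/cmH2O.
τ = R × C = 16.94 × 0.06184 L/cmH2O = 1.048 s.
Fraction remaining = e^(−Te/τ) = e^(−1.86/1.048) = 0.1695; trapped volume = 470.0 × 0.1695 = 79.665 mL.
Additional alveolar pressure from trapping ≈ V_trapped / C = 79.665 / 61.842 = 1.288 cmH2O.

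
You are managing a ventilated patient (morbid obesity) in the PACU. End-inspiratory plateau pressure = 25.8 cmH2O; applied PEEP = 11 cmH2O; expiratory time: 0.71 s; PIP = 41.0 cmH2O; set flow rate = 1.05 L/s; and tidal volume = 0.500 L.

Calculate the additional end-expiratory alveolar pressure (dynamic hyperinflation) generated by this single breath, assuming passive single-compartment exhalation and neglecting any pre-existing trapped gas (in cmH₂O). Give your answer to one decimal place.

R = (PIP − Pplat)/V̇ = (41.0 − 25.8) / 1.05 = 15.2/1.05 = 14.476 cmH2O·s/L.
C = Vt/(Pplat − PEEP) = 500.0 / (25.8 − 11) = 500.0/14.8 = 33.784 mL/cmH2O.
τ = R × C = 14.476 × 0.03378 L/cmH2O = 0.489 s.
Fraction remaining = e^(−Te/τ) = e^(−0.71/0.489) = 0.2341; trapped volume = 500.0 × 0.2341 = 117.05 mL.
Additional alveolar pressure from trapping ≈ V_trapped / C = 117.05 / 33.784 = 3.465 cmH2O.

3.5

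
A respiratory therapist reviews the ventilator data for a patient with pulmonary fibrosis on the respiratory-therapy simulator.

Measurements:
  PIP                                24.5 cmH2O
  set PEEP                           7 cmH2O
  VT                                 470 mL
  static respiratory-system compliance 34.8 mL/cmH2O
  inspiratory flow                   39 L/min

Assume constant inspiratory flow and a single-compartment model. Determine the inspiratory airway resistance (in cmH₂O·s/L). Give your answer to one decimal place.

6.1

Flow: 39 L/min ÷ 60 = 0.65 L/s.
Equation of motion (constant flow): PIP = Vt/C + R·V̇ + PEEP.
R·V̇ = PIP − Vt/C − PEEP = 24.5 − 470/34.8 − 7 = 24.5 − 13.506 − 7 = 3.994 cmH2O.
R = 3.994 / 0.65 = 6.145 cmH2O·s/L.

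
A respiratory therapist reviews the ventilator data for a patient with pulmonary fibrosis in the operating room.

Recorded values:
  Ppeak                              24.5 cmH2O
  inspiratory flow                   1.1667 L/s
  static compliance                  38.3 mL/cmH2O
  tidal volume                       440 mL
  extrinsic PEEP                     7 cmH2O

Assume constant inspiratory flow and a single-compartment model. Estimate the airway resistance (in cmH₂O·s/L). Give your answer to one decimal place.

Equation of motion (constant flow): PIP = Vt/C + R·V̇ + PEEP.
R·V̇ = PIP − Vt/C − PEEP = 24.5 − 440/38.3 − 7 = 24.5 − 11.488 − 7 = 6.012 cmH2O.
R = 6.012 / 1.1667 = 5.153 cmH2O·s/L.

5.2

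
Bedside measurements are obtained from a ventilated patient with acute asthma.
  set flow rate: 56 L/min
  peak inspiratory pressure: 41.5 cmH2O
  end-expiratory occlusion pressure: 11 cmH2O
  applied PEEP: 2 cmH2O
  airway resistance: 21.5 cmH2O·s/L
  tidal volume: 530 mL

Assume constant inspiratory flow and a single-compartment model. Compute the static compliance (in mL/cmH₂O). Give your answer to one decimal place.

50.8

Flow: 56 L/min ÷ 60 = 0.9333 L/s.
Total PEEP = 11 cmH2O (set 2 + intrinsic 9); this is the baseline alveolar pressure.
Equation of motion (constant flow): PIP = Vt/C + R·V̇ + PEEP.
Vt/C = PIP − R·V̇ − PEEP = 41.5 − 21.5×0.9333 − 11 = 41.5 − 20.066 − 11 = 10.434 cmH2O.
C = Vt / 10.434 = 530 / 10.434 = 50.795 mL/cmH2O.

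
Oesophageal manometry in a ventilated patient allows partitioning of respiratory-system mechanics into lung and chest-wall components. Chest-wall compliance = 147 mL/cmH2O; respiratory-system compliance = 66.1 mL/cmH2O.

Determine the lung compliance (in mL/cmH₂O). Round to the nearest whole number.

1/CL = 1/Crs − 1/Ccw.
1/CL = 1/66.1 − 1/147 = 0.008326.
CL = 120.11 mL/cmH2O.

120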